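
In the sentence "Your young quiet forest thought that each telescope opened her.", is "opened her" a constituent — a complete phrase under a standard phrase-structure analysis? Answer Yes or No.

Yes

The sequence corresponds to a single VP node — the verb phrase "opened her".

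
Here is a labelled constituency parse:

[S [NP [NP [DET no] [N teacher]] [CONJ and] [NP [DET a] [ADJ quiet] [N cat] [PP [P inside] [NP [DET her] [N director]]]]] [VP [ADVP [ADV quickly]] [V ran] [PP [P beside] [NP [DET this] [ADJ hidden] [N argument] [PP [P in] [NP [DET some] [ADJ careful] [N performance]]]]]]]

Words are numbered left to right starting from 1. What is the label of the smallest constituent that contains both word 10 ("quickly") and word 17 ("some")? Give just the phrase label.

VP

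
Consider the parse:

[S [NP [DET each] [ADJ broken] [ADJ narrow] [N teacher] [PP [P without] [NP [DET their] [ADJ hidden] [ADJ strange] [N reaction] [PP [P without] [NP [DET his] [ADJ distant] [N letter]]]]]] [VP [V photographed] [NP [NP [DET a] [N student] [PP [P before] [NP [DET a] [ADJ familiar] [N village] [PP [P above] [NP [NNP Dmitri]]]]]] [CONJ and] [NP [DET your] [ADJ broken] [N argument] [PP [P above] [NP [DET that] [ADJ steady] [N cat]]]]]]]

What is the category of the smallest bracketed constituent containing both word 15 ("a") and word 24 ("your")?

NP

The smallest bracket enclosing both words is [NP a student before a familiar village above Dmitri and your broken argument above that steady cat], so the label is NP.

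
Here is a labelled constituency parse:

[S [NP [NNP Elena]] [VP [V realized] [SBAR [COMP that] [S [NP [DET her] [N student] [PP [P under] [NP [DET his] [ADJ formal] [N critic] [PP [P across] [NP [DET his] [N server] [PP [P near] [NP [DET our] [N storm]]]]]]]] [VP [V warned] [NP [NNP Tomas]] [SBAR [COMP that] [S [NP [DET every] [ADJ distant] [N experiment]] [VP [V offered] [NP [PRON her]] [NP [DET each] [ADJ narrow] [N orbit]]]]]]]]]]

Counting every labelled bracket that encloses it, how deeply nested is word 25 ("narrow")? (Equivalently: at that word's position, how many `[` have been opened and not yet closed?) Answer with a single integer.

10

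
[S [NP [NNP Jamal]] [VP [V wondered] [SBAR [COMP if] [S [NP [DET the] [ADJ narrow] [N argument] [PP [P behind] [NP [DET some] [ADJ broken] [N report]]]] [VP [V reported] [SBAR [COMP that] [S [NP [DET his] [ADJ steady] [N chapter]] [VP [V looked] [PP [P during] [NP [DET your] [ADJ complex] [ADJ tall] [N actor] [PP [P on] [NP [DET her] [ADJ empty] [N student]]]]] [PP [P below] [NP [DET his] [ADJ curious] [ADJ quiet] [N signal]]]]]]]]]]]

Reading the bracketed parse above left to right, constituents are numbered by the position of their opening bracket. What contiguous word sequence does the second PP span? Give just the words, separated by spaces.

during your complex tall actor on her empty student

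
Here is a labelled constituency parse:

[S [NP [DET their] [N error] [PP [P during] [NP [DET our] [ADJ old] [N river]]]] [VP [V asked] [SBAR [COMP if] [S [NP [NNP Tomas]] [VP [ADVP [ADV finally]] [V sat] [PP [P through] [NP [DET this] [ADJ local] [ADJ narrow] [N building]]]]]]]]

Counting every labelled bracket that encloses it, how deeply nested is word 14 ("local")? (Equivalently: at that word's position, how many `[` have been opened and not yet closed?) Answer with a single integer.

8

Counting open brackets not yet closed at "local": [S [VP [SBAR [S [VP [PP [NP [ADJ = 8.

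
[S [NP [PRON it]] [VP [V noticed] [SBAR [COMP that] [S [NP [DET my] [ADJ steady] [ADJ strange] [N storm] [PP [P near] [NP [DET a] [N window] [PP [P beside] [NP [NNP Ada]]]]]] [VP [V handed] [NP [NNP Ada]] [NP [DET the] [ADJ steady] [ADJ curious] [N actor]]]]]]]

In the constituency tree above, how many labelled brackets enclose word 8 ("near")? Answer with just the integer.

Path from the root down to the word: S → VP → SBAR → S → NP → PP → P. That is 7 enclosing brackets.

7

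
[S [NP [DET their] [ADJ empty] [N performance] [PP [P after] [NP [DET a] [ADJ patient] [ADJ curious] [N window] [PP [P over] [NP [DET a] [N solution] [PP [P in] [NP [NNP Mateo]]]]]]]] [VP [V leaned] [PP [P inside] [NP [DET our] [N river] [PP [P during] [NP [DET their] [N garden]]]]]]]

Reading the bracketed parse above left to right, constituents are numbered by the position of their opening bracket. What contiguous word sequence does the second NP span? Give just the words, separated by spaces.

a patient curious window over a solution in Mateo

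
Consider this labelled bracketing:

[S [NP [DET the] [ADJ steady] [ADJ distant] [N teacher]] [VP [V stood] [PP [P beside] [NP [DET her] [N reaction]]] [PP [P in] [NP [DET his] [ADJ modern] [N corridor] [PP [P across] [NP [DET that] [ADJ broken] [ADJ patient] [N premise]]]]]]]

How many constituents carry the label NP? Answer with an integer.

4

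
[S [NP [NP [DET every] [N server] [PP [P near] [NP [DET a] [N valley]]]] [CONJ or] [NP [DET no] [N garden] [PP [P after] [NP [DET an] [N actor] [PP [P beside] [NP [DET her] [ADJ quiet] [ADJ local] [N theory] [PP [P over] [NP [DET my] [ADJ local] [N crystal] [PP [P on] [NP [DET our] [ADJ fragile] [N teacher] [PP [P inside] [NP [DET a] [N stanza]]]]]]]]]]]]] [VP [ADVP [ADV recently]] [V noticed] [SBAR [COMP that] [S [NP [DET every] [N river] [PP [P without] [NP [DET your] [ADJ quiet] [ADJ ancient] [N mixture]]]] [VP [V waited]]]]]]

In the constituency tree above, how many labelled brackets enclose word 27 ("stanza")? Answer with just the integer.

Counting open brackets not yet closed at "stanza": [S [NP [NP [PP [NP [PP [NP [PP [NP [PP [NP [PP [NP [N = 14.

14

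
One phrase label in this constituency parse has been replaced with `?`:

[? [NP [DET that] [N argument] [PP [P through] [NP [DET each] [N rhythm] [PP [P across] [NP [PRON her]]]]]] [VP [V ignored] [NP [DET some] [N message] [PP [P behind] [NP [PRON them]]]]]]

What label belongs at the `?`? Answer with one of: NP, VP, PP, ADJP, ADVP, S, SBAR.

S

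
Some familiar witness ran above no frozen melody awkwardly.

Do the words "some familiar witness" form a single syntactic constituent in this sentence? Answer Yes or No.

These words form the whole noun phrase headed by "witness", so yes — one constituent.

Yes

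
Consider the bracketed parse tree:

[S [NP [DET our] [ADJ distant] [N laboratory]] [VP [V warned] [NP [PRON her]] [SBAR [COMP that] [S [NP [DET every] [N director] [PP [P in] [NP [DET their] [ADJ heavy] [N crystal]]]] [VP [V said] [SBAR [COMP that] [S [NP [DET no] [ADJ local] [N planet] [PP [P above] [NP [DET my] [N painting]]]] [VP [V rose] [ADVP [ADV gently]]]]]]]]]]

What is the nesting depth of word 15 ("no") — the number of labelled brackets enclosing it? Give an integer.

9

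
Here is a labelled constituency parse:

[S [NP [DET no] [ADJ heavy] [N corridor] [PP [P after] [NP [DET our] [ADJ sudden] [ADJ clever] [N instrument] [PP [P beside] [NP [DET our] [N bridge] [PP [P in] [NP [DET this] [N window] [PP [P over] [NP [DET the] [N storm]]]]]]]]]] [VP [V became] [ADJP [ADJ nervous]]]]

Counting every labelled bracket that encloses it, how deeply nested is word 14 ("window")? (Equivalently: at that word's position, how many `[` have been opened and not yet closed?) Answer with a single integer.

9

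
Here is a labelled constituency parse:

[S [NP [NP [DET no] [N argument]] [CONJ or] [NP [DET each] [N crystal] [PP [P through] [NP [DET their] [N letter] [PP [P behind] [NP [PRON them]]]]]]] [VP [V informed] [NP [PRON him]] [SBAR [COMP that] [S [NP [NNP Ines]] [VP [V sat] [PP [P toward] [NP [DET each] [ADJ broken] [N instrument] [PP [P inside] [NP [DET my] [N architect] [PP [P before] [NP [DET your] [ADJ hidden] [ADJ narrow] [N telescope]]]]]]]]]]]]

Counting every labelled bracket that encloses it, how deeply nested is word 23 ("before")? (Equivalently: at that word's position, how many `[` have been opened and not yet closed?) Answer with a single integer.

11

Counting open brackets not yet closed at "before": [S [VP [SBAR [S [VP [PP [NP [PP [NP [PP [P = 11.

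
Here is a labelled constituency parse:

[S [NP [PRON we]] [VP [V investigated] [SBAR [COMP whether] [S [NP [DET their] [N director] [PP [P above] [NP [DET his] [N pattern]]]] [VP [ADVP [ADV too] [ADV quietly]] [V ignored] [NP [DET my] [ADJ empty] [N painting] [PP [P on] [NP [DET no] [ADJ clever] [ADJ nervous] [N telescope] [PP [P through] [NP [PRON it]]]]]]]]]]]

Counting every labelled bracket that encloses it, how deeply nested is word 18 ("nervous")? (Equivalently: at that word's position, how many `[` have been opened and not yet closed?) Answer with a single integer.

The word sits inside ADJ, which is inside NP, inside PP, inside NP, inside VP, inside S, inside SBAR, inside VP, inside S — 9 brackets in all.

9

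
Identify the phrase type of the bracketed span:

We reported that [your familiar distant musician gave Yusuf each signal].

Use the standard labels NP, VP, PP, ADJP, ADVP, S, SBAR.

S

The bracketed span "your familiar distant musician gave Yusuf each signal" is headed by "gave", making it a clause (S).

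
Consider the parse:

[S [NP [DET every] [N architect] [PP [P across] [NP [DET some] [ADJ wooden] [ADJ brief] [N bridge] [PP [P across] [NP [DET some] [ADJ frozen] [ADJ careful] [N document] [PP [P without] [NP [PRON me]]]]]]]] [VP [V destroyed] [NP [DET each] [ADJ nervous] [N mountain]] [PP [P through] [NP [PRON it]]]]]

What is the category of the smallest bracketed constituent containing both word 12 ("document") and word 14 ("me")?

NP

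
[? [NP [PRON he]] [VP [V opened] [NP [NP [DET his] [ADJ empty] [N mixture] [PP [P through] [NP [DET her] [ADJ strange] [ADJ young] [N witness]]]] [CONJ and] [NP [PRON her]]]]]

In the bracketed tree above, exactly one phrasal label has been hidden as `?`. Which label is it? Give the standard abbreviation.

S

Looking at what the `?` directly dominates — NP, VP — this is a clause (S).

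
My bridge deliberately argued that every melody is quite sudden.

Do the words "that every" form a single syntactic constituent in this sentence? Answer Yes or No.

The sequence begins inside the complementizer "that" and ends inside the clause "every melody is quite sudden"; it crosses a phrase boundary, so no single node in the tree spans exactly those words.

No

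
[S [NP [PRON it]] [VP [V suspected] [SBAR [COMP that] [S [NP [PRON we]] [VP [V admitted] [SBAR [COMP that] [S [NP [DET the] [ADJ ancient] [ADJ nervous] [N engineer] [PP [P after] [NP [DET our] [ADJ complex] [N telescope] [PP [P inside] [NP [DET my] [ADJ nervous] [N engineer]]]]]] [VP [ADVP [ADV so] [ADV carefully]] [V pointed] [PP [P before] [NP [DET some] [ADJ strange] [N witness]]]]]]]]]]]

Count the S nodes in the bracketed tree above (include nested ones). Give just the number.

3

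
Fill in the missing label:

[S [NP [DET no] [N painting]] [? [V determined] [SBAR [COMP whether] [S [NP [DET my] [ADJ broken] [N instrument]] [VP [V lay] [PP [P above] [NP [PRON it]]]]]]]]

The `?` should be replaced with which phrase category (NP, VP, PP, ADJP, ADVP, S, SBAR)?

VP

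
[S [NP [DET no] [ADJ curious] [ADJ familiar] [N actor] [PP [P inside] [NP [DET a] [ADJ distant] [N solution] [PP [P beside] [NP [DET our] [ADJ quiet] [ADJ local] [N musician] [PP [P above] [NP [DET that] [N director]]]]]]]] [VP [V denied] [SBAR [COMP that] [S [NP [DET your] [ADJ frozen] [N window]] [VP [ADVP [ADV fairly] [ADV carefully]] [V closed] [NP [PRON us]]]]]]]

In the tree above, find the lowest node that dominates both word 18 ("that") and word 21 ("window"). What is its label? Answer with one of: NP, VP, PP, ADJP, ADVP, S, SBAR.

Word 18 lies under S → VP → SBAR → COMP; word 21 lies under S → VP → SBAR → S → NP → N. The lowest shared node is the SBAR.

SBAR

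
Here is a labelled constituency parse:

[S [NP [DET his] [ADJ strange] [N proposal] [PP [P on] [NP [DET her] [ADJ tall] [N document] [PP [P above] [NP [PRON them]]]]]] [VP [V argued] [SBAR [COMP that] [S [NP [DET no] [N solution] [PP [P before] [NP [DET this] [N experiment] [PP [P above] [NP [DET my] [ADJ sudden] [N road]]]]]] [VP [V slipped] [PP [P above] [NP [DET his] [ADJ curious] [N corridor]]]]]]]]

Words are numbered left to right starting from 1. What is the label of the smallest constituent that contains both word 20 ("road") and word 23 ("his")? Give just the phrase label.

S

The smallest bracket enclosing both words is [S no solution before this experiment above my sudden road slipped above his curious corridor], so the label is S.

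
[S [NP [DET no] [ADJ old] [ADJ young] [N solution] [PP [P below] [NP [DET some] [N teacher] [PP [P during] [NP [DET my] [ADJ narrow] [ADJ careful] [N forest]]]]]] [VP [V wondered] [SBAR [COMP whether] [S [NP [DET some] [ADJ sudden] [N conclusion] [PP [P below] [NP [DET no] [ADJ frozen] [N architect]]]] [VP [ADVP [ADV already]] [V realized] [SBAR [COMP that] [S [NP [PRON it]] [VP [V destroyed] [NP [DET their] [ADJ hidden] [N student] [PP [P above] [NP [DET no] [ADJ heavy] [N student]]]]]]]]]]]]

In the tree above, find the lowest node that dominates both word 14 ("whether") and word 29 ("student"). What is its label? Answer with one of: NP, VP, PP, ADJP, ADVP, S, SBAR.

SBAR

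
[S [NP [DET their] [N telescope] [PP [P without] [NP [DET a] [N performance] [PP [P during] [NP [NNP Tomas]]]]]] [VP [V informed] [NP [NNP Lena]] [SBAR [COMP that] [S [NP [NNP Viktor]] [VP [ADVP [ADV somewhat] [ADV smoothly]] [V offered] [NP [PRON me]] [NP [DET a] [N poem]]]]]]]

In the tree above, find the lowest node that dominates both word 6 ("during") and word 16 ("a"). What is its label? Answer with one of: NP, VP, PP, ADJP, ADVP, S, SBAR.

S

Both words fall inside [S their telescope without a performance during Tomas informed Lena that Viktor somewhat smoothly offered me a poem] (words 1–17), and no smaller constituent contains them both. Label: S.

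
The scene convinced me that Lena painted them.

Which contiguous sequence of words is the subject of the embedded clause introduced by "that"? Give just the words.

In the embedded clause introduced by "that" the verb is "painted"; the NP preceding it, "Lena", is the subject.

Lena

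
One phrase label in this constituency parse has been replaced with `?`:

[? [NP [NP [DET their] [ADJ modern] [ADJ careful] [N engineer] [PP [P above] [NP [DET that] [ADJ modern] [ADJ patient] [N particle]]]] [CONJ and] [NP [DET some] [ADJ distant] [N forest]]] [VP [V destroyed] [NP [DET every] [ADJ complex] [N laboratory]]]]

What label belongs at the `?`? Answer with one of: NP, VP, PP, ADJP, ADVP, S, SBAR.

S

The `?` node immediately contains: NP, VP. That is the internal structure of a clause, so the label is S.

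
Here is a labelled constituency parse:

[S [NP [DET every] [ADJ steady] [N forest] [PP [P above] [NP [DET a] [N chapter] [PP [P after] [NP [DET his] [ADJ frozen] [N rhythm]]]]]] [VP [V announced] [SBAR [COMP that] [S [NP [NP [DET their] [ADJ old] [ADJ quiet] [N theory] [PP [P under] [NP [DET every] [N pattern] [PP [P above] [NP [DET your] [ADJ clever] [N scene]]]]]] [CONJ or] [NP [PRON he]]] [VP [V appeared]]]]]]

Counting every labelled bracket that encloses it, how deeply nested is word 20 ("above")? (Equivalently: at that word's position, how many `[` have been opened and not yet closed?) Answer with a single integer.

10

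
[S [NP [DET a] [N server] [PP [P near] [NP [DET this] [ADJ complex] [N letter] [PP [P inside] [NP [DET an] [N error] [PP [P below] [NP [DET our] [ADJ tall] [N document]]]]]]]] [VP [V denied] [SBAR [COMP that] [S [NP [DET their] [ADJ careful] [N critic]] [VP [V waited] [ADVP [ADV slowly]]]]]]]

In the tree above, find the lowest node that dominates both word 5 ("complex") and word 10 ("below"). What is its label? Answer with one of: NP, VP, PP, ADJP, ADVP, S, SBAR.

Word 5 lies under S → NP → PP → NP → ADJ; word 10 lies under S → NP → PP → NP → PP → NP → PP → P. The lowest shared node is the NP.

NP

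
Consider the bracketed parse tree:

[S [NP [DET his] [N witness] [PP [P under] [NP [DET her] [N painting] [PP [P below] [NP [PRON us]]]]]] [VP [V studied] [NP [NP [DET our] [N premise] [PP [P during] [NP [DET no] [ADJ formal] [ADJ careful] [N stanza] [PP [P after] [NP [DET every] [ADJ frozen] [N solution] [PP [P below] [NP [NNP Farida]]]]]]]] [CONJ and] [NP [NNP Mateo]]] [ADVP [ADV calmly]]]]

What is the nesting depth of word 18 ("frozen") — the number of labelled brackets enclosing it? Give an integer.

9

Counting open brackets not yet closed at "frozen": [S [VP [NP [NP [PP [NP [PP [NP [ADJ = 9.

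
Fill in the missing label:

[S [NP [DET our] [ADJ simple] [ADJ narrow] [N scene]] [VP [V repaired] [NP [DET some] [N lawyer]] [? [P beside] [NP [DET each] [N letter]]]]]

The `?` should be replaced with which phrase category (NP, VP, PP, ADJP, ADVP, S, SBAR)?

Looking at what the `?` directly dominates — P 'beside', NP — this is a prepositional phrase (PP).

PP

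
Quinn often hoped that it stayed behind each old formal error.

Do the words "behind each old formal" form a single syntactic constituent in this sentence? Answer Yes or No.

"behind" belongs to the preposition "behind" while "formal" belongs to the noun phrase "each old formal error"; a span that runs across that boundary is not a single phrase.

No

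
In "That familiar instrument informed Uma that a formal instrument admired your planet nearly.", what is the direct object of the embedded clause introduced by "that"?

your planet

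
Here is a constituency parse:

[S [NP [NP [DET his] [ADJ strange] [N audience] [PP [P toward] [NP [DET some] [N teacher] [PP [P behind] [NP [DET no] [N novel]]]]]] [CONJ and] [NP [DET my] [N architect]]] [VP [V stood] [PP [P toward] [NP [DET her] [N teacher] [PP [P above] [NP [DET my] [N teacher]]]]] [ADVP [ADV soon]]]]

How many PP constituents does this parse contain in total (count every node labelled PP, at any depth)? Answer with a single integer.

Scanning left to right, an opening `[PP` appears at word positions 4, 7, 14, 17 — 4 in total.

4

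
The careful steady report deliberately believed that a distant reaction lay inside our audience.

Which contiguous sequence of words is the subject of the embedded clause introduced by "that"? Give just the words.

a distant reaction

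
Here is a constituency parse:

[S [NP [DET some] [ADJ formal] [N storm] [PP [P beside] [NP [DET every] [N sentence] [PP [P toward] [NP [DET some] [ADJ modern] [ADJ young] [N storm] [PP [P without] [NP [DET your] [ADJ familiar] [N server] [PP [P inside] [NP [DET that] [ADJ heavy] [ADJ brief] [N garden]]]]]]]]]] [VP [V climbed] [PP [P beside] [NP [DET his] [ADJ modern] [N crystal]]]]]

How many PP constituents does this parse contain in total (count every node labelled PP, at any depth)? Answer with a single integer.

5

The PP constituents are: [PP beside every sentence toward some modern young storm without your familiar server inside that heavy brief garden]; [PP toward some modern young storm without your familiar server inside that heavy brief garden]; [PP without your familiar server inside that heavy brief garden]; [PP inside that heavy brief garden]; [PP beside his modern crystal]. Total: 5.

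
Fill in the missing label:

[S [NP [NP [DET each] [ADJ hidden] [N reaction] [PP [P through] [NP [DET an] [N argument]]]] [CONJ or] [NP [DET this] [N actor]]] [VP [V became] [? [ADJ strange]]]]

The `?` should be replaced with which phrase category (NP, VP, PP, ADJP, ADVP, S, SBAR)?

ADJP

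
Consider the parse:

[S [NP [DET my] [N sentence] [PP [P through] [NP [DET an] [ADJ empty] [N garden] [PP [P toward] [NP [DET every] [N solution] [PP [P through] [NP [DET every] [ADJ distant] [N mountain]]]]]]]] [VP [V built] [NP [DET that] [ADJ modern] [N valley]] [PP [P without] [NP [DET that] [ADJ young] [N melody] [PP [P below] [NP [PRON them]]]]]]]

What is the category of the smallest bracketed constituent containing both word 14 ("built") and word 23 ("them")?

VP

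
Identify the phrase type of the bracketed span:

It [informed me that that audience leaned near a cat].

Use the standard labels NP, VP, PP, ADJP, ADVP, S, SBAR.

VP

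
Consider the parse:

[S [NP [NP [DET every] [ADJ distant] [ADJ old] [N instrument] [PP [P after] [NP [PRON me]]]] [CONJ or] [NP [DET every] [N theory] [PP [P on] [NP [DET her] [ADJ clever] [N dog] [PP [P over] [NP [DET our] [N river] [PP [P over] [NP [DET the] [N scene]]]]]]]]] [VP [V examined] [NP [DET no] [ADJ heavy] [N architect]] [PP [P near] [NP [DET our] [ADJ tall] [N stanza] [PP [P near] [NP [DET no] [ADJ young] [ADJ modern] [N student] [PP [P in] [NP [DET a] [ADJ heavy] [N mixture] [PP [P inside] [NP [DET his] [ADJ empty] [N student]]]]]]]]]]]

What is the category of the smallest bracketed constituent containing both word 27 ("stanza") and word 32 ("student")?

NP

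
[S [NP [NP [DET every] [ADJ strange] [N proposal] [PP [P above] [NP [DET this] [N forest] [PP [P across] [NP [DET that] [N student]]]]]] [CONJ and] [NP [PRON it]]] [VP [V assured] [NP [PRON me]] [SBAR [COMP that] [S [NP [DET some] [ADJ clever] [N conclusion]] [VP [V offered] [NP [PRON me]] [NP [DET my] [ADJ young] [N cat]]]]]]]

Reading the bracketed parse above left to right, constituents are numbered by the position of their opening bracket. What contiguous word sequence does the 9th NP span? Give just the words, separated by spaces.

The NP opening brackets appear, in order, over: "every strange proposal above this forest across that student and it"; "every strange proposal above this forest across that student"; "this forest across that student"; "that student"; "it"; "me"; "some clever conclusion"; "me"; "my young cat". The 9th one spans "my young cat".

my young cat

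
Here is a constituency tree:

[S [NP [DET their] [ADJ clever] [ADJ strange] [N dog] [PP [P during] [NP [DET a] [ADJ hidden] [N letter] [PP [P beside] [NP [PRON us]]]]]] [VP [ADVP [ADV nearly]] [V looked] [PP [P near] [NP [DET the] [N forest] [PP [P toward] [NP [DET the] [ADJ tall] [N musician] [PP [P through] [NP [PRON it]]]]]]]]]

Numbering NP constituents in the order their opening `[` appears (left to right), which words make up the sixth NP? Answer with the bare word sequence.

Opening `[NP` markers occur at word positions 1, 6, 10, 14, 17, 21; the sixth of these opens the constituent [NP it].

it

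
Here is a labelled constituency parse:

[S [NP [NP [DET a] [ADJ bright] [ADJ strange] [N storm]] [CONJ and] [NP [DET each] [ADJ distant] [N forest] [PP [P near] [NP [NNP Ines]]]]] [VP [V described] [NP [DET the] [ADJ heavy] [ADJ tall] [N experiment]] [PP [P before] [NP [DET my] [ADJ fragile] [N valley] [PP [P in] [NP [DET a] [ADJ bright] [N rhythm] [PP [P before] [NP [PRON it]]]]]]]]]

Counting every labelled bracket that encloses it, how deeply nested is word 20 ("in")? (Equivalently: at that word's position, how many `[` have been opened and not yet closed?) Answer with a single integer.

6

The word sits inside P, which is inside PP, inside NP, inside PP, inside VP, inside S — 6 brackets in all.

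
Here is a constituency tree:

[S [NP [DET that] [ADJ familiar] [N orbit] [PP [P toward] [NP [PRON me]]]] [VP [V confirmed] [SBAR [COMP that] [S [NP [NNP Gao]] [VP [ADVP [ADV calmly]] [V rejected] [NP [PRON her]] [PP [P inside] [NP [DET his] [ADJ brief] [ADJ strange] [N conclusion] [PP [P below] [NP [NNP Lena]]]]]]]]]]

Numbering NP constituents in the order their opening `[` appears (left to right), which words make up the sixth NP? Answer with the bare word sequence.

The NP opening brackets appear, in order, over: "that familiar orbit toward me"; "me"; "Gao"; "her"; "his brief strange conclusion below Lena"; "Lena". The sixth one spans "Lena".

Lena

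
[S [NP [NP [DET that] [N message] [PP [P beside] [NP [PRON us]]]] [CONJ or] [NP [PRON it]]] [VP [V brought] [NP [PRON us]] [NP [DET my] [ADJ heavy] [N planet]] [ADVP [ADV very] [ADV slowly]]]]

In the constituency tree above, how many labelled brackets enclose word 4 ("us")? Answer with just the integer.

6

Counting open brackets not yet closed at "us": [S [NP [NP [PP [NP [PRON = 6.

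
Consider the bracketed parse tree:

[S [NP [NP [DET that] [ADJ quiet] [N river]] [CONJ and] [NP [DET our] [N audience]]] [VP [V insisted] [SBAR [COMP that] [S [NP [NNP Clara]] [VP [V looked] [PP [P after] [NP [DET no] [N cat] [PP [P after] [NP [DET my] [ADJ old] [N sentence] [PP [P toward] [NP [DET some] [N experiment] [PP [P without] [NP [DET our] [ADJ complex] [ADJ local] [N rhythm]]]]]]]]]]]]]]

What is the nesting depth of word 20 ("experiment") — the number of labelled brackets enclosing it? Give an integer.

The word sits inside N, which is inside NP, inside PP, inside NP, inside PP, inside NP, inside PP, inside VP, inside S, inside SBAR, inside VP, inside S — 12 brackets in all.

12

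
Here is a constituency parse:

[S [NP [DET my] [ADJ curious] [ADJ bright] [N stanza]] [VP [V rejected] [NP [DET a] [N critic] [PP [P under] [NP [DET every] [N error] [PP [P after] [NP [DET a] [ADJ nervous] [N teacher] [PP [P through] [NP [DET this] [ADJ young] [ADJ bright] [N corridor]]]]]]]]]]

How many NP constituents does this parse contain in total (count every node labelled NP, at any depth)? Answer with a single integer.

5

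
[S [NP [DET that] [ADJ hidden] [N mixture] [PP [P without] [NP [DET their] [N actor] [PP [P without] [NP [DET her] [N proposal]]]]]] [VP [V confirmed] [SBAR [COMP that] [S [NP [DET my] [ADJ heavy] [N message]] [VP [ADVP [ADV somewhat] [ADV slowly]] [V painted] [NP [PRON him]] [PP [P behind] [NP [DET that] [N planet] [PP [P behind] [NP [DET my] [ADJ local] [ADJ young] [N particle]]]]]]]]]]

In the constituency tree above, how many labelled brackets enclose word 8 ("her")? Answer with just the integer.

7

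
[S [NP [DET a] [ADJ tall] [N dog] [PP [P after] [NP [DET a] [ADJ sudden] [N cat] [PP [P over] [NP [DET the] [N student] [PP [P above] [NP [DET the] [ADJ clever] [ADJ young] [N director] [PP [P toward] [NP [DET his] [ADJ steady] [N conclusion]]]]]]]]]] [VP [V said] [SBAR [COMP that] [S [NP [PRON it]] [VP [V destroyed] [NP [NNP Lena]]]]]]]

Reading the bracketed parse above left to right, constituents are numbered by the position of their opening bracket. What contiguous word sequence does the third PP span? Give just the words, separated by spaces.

above the clever young director toward his steady conclusion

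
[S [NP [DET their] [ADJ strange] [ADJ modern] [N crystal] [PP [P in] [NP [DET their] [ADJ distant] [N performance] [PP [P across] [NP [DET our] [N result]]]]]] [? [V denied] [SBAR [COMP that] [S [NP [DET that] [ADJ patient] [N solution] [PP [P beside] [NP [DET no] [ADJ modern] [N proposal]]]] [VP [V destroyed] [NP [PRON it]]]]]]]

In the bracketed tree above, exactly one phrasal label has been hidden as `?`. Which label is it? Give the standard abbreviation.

VP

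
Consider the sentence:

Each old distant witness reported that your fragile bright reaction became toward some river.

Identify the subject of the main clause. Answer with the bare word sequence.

each old distant witness

"each old distant witness" is the NP that combines with the VP headed by "reported" to form the main clause — the subject.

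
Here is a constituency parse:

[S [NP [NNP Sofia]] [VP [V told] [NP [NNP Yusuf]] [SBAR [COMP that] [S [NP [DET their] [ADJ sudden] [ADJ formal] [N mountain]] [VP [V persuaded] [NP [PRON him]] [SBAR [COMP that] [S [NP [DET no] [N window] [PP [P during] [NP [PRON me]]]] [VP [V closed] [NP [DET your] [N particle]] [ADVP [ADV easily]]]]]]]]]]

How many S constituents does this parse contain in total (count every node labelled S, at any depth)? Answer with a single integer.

3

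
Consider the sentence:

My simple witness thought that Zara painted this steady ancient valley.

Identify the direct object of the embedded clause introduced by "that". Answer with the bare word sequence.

The verb of the embedded clause introduced by "that" is "painted"; its direct object is the NP "this steady ancient valley".

this steady ancient valley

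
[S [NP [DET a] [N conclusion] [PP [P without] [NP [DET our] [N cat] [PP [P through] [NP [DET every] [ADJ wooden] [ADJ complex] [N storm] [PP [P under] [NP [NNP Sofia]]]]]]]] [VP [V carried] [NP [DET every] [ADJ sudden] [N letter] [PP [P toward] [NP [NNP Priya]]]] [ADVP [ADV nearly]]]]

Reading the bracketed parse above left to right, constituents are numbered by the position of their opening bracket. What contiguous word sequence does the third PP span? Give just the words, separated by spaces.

under Sofia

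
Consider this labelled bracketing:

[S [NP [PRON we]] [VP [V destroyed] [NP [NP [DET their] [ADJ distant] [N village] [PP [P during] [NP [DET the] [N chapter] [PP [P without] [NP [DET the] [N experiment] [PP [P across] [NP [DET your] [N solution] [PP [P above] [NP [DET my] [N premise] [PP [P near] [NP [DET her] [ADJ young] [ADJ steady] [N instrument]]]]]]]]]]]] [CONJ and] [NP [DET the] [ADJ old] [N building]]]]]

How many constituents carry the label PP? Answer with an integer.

5

Listing each PP by its span: [PP during the chapter without the experiment across your solution above my premise near her young steady instrument]; [PP without the experiment across your solution above my premise near her young steady instrument]; [PP across your solution above my premise near her young steady instrument]; [PP above my premise near her young steady instrument]; [PP near her young steady instrument] — that makes 5.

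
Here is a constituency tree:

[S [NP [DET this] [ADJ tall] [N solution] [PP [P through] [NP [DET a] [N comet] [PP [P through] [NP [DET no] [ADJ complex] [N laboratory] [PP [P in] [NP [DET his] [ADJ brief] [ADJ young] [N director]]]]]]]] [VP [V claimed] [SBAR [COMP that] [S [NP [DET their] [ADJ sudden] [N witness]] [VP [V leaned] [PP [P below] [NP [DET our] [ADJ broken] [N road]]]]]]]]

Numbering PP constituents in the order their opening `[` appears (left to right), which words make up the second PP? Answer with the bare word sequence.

through no complex laboratory in his brief young director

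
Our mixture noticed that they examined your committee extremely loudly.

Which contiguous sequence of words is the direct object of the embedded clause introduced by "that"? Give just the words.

your committee

Within the embedded clause introduced by "that", the direct object of "examined" is "your committee".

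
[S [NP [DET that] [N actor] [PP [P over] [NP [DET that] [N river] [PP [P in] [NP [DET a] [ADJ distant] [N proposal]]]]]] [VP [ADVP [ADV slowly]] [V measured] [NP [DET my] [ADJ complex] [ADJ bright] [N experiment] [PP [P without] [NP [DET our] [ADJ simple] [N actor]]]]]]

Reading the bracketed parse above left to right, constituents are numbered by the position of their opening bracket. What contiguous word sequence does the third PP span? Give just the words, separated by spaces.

without our simple actor

The PP opening brackets appear, in order, over: "over that river in a distant proposal"; "in a distant proposal"; "without our simple actor". The third one spans "without our simple actor".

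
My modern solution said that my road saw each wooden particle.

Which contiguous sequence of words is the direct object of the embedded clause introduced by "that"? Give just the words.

each wooden particle

The verb of the embedded clause introduced by "that" is "saw"; its direct object is the NP "each wooden particle".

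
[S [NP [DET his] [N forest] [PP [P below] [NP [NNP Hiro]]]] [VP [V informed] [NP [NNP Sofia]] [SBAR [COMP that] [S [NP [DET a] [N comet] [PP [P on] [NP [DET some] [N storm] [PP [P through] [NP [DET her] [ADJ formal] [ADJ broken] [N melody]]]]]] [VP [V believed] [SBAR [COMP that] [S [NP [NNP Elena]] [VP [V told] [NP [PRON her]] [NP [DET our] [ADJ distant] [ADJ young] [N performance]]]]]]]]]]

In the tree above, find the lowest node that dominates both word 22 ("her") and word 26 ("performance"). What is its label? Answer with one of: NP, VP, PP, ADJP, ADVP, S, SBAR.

The smallest bracket enclosing both words is [VP told her our distant young performance], so the label is VP.

VP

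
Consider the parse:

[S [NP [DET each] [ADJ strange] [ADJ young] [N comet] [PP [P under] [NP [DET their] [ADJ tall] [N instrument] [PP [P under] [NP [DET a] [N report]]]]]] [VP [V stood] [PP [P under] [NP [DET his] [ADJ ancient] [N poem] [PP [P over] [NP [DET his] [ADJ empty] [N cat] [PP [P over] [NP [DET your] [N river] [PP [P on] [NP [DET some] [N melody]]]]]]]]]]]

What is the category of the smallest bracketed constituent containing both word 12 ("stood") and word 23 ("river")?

The smallest bracket enclosing both words is [VP stood under his ancient poem over his empty cat over your river on some melody], so the label is VP.

VP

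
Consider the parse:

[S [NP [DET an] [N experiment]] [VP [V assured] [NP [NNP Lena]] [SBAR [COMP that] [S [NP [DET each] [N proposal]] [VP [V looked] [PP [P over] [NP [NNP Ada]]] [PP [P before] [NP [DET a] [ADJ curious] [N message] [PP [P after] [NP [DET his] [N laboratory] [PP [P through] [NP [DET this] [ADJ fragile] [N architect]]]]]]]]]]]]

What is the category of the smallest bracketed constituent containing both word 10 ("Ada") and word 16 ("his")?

VP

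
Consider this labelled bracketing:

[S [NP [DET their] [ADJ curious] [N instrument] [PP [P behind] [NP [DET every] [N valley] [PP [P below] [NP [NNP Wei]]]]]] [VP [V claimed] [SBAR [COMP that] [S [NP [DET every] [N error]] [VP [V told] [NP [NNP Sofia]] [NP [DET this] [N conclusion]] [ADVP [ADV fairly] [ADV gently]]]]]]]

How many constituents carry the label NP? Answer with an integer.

Listing each NP by its span: [NP their curious instrument behind every valley below Wei]; [NP every valley below Wei]; [NP Wei]; [NP every error]; [NP Sofia]; [NP this conclusion] — that makes 6.

6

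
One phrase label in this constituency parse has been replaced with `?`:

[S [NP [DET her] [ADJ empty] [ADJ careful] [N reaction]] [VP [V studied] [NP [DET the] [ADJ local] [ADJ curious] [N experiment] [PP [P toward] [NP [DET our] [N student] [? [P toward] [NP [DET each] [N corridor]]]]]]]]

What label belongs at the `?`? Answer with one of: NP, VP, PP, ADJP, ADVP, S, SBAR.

PP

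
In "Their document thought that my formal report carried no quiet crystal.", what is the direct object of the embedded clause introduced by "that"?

The verb of the embedded clause introduced by "that" is "carried"; its direct object is the NP "no quiet crystal".

no quiet crystal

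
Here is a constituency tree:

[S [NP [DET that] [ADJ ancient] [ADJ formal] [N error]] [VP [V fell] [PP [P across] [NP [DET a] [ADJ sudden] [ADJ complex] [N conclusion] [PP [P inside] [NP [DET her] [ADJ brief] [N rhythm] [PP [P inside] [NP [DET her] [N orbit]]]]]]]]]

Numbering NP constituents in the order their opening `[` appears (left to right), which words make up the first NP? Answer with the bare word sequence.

that ancient formal error

In left-to-right order the NP constituents are "that ancient formal error"; "a sudden complex conclusion inside her brief rhythm inside her orbit"; "her brief rhythm inside her orbit"; "her orbit". Number 1 is "that ancient formal error".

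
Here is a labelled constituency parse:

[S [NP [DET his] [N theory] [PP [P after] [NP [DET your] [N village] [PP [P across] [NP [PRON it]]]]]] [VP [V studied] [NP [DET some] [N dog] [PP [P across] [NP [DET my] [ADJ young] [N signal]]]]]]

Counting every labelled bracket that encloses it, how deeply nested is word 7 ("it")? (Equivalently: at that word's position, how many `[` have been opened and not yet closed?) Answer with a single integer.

7

The word sits inside PRON, which is inside NP, inside PP, inside NP, inside PP, inside NP, inside S — 7 brackets in all.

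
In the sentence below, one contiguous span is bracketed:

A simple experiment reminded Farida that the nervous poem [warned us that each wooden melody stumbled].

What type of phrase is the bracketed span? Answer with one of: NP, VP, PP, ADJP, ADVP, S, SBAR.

The bracketed span "warned us that each wooden melody stumbled" is headed by "warned", making it a verb phrase (VP).

VP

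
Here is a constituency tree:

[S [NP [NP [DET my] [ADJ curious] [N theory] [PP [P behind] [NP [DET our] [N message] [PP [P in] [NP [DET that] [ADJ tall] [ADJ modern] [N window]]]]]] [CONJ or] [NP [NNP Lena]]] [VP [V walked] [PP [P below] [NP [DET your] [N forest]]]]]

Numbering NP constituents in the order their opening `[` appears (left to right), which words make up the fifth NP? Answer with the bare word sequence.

The NP opening brackets appear, in order, over: "my curious theory behind our message in that tall modern window or Lena"; "my curious theory behind our message in that tall modern window"; "our message in that tall modern window"; "that tall modern window"; "Lena"; "your forest". The fifth one spans "Lena".

Lena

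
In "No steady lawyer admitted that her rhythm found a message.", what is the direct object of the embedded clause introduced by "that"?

The verb of the embedded clause introduced by "that" is "found"; its direct object is the NP "a message".

a message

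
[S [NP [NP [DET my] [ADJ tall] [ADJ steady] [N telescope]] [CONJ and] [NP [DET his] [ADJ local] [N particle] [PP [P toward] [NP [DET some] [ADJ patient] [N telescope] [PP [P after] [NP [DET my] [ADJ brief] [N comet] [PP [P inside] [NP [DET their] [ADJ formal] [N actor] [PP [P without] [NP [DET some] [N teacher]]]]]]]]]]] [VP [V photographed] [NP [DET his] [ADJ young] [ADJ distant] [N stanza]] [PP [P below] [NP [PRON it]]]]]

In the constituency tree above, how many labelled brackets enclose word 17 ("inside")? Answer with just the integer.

Path from the root down to the word: S → NP → NP → PP → NP → PP → NP → PP → P. That is 9 enclosing brackets.

9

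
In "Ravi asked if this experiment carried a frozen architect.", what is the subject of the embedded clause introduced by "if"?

this experiment

In the embedded clause introduced by "if" the verb is "carried"; the NP preceding it, "this experiment", is the subject.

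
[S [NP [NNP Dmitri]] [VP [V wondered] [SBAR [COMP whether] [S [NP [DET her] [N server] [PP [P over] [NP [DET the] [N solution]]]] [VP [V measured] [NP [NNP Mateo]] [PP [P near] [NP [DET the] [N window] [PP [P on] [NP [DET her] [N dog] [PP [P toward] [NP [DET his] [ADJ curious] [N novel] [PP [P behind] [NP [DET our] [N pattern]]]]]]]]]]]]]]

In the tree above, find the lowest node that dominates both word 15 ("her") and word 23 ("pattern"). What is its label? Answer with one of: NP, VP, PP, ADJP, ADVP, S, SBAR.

NP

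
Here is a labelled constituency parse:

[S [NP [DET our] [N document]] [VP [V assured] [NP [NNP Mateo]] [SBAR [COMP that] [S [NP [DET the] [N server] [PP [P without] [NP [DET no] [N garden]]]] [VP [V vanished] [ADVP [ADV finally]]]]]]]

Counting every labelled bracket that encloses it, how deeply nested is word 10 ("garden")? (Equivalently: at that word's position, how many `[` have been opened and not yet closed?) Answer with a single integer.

Path from the root down to the word: S → VP → SBAR → S → NP → PP → NP → N. That is 8 enclosing brackets.

8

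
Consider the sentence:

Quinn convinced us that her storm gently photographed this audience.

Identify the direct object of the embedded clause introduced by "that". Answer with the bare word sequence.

this audience

The verb of the embedded clause introduced by "that" is "photographed"; its direct object is the NP "this audience".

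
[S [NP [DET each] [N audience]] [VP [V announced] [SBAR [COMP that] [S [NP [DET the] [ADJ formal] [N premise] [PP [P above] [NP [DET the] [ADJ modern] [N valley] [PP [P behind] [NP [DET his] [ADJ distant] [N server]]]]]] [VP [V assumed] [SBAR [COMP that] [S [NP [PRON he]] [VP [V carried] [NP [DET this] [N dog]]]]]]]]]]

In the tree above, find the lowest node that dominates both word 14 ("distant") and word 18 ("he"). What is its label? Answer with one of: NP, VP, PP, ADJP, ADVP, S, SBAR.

S

Word 14 lies under S → VP → SBAR → S → NP → PP → NP → PP → NP → ADJ; word 18 lies under S → VP → SBAR → S → VP → SBAR → S → NP → PRON. The lowest shared node is the S.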